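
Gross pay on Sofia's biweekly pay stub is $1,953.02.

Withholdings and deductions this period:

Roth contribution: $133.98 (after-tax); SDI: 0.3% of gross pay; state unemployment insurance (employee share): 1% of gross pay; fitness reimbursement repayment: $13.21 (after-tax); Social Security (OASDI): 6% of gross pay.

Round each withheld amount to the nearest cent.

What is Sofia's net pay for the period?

$1,663.26

Social Security (OASDI): $1,953.02 × 0.06 = $117.18
SDI: $1,953.02 × 0.003 = $5.86
State unemployment insurance (employee share): $1,953.02 × 0.01 = $19.53
Fitness reimbursement repayment: $13.21
Roth contribution: $133.98
Total deductions = $117.18 + $5.86 + $19.53 + $13.21 + $133.98 = $289.76
Net pay = $1,953.02 − $289.76 = $1,663.26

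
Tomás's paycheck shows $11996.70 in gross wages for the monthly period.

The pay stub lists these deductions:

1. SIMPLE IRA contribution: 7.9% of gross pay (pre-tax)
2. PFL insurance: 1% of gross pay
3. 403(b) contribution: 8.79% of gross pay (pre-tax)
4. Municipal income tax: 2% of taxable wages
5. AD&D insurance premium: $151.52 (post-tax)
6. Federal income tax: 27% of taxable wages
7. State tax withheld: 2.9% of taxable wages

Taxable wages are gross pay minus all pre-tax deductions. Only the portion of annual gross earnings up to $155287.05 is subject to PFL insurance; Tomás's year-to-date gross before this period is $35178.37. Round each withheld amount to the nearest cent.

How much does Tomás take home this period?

$6534.73

403(b) contribution: $11996.70 × 0.0879 = $1054.51
SIMPLE IRA contribution: $11996.70 × 0.079 = $947.74
Pre-tax total = $1054.51 + $947.74 = $2002.25
Taxable wages = $11996.70 − $2002.25 = $9994.45
State tax withheld: $9994.45 × 0.029 = $289.84
Municipal income tax: $9994.45 × 0.02 = $199.89
Federal income tax: $9994.45 × 0.27 = $2698.50
PFL insurance: cap not yet reached, full $11996.70 is subject → $11996.70 × 0.01 = $119.97
AD&D insurance premium: $151.52
Total deductions = $1054.51 + $947.74 + $289.84 + $199.89 + $2698.50 + $119.97 + $151.52 = $5461.97
Net pay = $11996.70 − $5461.97 = $6534.73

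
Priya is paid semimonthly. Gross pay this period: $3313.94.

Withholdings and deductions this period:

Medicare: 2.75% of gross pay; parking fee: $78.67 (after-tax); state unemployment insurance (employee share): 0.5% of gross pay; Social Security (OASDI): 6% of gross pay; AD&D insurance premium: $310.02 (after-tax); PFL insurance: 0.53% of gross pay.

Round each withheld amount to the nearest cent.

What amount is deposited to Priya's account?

Medicare: $3313.94 × 0.0275 = $91.13
State unemployment insurance (employee share): $3313.94 × 0.005 = $16.57
Social Security (OASDI): $3313.94 × 0.06 = $198.84
PFL insurance: $3313.94 × 0.0053 = $17.56
Parking fee: $78.67
AD&D insurance premium: $310.02
Total deductions = $91.13 + $16.57 + $198.84 + $17.56 + $78.67 + $310.02 = $712.79
Net pay = $3313.94 − $712.79 = $2601.15

$2601.15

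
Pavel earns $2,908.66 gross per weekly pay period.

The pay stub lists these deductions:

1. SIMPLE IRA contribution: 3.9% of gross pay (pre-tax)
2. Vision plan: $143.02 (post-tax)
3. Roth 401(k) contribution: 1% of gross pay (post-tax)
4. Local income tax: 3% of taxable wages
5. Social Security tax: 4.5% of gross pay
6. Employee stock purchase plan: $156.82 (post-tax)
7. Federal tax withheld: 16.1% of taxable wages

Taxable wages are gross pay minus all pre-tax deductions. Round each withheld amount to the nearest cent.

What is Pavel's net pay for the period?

$1,801.51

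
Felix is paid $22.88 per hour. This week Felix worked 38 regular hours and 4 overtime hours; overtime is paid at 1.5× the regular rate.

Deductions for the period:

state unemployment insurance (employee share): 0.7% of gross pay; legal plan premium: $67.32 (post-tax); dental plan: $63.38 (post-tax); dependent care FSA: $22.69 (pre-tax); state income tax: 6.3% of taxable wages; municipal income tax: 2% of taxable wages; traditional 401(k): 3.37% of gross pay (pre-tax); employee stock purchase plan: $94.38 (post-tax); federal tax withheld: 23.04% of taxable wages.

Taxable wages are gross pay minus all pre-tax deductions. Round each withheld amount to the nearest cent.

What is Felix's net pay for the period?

$420.21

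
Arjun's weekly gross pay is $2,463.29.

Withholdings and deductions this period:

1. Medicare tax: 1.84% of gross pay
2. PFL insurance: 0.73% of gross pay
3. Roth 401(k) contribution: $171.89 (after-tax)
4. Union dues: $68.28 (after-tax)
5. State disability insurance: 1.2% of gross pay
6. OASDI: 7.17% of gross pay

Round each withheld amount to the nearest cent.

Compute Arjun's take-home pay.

Medicare tax: $2,463.29 × 0.0184 = $45.32
PFL insurance: $2,463.29 × 0.0073 = $17.98
OASDI: $2,463.29 × 0.0717 = $176.62
State disability insurance: $2,463.29 × 0.012 = $29.56
Union dues: $68.28
Roth 401(k) contribution: $171.89
Total deductions = $45.32 + $17.98 + $176.62 + $29.56 + $68.28 + $171.89 = $509.65
Net pay = $2,463.29 − $509.65 = $1,953.64

$1,953.64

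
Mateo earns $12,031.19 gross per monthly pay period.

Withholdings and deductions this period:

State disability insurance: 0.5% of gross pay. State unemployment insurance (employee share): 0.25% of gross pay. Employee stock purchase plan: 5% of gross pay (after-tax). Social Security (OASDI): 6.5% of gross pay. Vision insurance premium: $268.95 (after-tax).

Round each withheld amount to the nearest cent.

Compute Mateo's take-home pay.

State disability insurance: $12,031.19 × 0.005 = $60.16
State unemployment insurance (employee share): $12,031.19 × 0.0025 = $30.08
Social Security (OASDI): $12,031.19 × 0.065 = $782.03
Employee stock purchase plan: $12,031.19 × 0.05 = $601.56
Vision insurance premium: $268.95
Total deductions = $60.16 + $30.08 + $782.03 + $601.56 + $268.95 = $1,742.78
Net pay = $12,031.19 − $1,742.78 = $10,288.41

$10,288.41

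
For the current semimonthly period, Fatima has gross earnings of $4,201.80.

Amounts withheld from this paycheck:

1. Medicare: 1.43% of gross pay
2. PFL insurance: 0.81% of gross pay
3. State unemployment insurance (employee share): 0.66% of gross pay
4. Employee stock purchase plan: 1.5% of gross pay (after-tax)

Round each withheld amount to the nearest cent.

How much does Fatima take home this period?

$4,016.92

State unemployment insurance (employee share): $4,201.80 × 0.0066 = $27.73
PFL insurance: $4,201.80 × 0.0081 = $34.03
Medicare: $4,201.80 × 0.0143 = $60.09
Employee stock purchase plan: $4,201.80 × 0.015 = $63.03
Total deductions = $27.73 + $34.03 + $60.09 + $63.03 = $184.88
Net pay = $4,201.80 − $184.88 = $4,016.92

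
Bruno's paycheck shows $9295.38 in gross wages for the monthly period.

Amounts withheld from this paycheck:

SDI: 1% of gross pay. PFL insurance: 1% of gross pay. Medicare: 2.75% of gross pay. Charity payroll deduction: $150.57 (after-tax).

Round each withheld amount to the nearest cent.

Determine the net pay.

$8703.29

SDI: $9295.38 × 0.01 = $92.95
PFL insurance: $9295.38 × 0.01 = $92.95
Medicare: $9295.38 × 0.0275 = $255.62
Charity payroll deduction: $150.57
Total deductions = $92.95 + $92.95 + $255.62 + $150.57 = $592.09
Net pay = $9295.38 − $592.09 = $8703.29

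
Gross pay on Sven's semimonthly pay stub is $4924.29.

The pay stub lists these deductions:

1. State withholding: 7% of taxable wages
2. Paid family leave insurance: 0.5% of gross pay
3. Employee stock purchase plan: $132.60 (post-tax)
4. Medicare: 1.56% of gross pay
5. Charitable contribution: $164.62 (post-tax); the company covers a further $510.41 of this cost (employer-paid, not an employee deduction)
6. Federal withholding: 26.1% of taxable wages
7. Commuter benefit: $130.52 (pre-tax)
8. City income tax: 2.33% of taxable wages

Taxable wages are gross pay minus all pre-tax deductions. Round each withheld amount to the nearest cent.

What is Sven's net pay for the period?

$2696.69

Commuter benefit: $130.52
Taxable wages = $4924.29 − $130.52 = $4793.77
State withholding: $4793.77 × 0.07 = $335.56
City income tax: $4793.77 × 0.0233 = $111.69
Federal withholding: $4793.77 × 0.261 = $1251.17
Paid family leave insurance: $4924.29 × 0.005 = $24.62
Medicare: $4924.29 × 0.0156 = $76.82
Charitable contribution: $164.62
Employee stock purchase plan: $132.60
(Employer's $510.41 toward charitable contribution is not withheld from the employee.)
Total deductions = $130.52 + $335.56 + $111.69 + $1251.17 + $24.62 + $76.82 + $164.62 + $132.60 = $2227.60
Net pay = $4924.29 − $2227.60 = $2696.69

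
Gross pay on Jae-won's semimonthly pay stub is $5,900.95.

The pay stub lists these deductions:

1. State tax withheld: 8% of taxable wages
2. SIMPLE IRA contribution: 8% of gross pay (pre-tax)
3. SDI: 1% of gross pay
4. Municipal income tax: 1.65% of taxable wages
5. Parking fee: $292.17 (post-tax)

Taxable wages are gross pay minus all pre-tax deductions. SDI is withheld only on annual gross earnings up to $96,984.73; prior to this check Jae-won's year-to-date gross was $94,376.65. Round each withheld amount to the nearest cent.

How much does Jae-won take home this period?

SIMPLE IRA contribution: $5,900.95 × 0.08 = $472.08
Taxable wages = $5,900.95 − $472.08 = $5,428.87
Municipal income tax: $5,428.87 × 0.0165 = $89.58
State tax withheld: $5,428.87 × 0.08 = $434.31
SDI: only $96,984.73 − $94,376.65 = $2,608.08 of this check is subject → $2,608.08 × 0.01 = $26.08
Parking fee: $292.17
Total deductions = $472.08 + $89.58 + $434.31 + $26.08 + $292.17 = $1,314.22
Net pay = $5,900.95 − $1,314.22 = $4,586.73

$4,586.73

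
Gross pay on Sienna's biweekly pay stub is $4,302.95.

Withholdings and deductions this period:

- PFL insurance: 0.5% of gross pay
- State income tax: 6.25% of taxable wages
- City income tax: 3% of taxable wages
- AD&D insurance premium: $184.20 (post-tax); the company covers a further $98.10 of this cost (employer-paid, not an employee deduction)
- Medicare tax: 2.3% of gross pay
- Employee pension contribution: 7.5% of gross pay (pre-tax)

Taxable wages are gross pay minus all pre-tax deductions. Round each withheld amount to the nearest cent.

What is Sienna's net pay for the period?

$3,307.38

Employee pension contribution: $4,302.95 × 0.075 = $322.72
Taxable wages = $4,302.95 − $322.72 = $3,980.23
State income tax: $3,980.23 × 0.0625 = $248.76
City income tax: $3,980.23 × 0.03 = $119.41
Medicare tax: $4,302.95 × 0.023 = $98.97
PFL insurance: $4,302.95 × 0.005 = $21.51
AD&D insurance premium: $184.20
(Employer's $98.10 toward AD&D insurance premium is not withheld from the employee.)
Total deductions = $322.72 + $248.76 + $119.41 + $98.97 + $21.51 + $184.20 = $995.57
Net pay = $4,302.95 − $995.57 = $3,307.38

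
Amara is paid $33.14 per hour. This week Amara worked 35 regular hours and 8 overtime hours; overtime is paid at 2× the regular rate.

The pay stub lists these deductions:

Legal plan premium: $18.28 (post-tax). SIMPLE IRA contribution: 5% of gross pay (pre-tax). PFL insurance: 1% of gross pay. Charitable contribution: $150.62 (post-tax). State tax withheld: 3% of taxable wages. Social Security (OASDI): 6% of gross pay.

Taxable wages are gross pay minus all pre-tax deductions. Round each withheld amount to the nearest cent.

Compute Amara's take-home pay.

$1270.25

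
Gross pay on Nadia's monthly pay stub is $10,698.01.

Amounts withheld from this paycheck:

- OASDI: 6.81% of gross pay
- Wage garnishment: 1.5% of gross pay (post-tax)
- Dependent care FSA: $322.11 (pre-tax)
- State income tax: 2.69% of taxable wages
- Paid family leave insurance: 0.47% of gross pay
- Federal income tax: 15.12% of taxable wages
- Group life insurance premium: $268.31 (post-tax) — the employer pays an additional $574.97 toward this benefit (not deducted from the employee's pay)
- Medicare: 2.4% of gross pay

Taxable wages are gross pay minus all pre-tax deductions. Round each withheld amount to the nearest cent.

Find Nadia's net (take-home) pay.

$7,063.61

Dependent care FSA: $322.11
Taxable wages = $10,698.01 − $322.11 = $10,375.90
Federal income tax: $10,375.90 × 0.1512 = $1,568.84
State income tax: $10,375.90 × 0.0269 = $279.11
OASDI: $10,698.01 × 0.0681 = $728.53
Medicare: $10,698.01 × 0.024 = $256.75
Paid family leave insurance: $10,698.01 × 0.0047 = $50.28
Wage garnishment: $10,698.01 × 0.015 = $160.47
Group life insurance premium: $268.31
(Employer's $574.97 toward group life insurance premium is not withheld from the employee.)
Total deductions = $322.11 + $1,568.84 + $279.11 + $728.53 + $256.75 + $50.28 + $160.47 + $268.31 = $3,634.40
Net pay = $10,698.01 − $3,634.40 = $7,063.61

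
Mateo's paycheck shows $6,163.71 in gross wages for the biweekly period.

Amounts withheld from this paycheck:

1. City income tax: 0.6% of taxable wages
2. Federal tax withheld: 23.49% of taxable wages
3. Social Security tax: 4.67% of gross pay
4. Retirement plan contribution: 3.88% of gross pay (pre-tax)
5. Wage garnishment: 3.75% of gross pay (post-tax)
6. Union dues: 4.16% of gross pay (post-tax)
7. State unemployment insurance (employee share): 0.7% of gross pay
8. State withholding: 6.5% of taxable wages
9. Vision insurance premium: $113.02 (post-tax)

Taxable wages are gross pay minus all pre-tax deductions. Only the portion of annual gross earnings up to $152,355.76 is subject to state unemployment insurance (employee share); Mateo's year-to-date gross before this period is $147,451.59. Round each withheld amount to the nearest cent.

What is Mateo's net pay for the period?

Retirement plan contribution: $6,163.71 × 0.0388 = $239.15
Taxable wages = $6,163.71 − $239.15 = $5,924.56
City income tax: $5,924.56 × 0.006 = $35.55
State withholding: $5,924.56 × 0.065 = $385.10
Federal tax withheld: $5,924.56 × 0.2349 = $1,391.68
Social Security tax: $6,163.71 × 0.0467 = $287.85
State unemployment insurance (employee share): only $152,355.76 − $147,451.59 = $4,904.17 of this check is subject → $4,904.17 × 0.007 = $34.33
Wage garnishment: $6,163.71 × 0.0375 = $231.14
Union dues: $6,163.71 × 0.0416 = $256.41
Vision insurance premium: $113.02
Total deductions = $239.15 + $35.55 + $385.10 + $1,391.68 + $287.85 + $34.33 + $231.14 + $256.41 + $113.02 = $2,974.23
Net pay = $6,163.71 − $2,974.23 = $3,189.48

$3,189.48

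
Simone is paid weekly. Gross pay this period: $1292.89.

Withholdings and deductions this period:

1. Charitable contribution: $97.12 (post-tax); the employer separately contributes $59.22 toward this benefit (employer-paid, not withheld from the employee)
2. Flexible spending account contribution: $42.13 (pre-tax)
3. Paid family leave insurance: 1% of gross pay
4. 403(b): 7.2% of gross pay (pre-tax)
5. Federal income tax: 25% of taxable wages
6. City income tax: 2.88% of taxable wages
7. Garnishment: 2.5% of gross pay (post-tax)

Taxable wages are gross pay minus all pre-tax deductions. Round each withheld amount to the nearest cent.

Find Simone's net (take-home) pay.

$692.54

Flexible spending account contribution: $42.13
403(b): $1292.89 × 0.072 = $93.09
Pre-tax total = $42.13 + $93.09 = $135.22
Taxable wages = $1292.89 − $135.22 = $1157.67
Federal income tax: $1157.67 × 0.25 = $289.42
City income tax: $1157.67 × 0.0288 = $33.34
Paid family leave insurance: $1292.89 × 0.01 = $12.93
Garnishment: $1292.89 × 0.025 = $32.32
Charitable contribution: $97.12
(Employer's $59.22 toward charitable contribution is not withheld from the employee.)
Total deductions = $42.13 + $93.09 + $289.42 + $33.34 + $12.93 + $32.32 + $97.12 = $600.35
Net pay = $1292.89 − $600.35 = $692.54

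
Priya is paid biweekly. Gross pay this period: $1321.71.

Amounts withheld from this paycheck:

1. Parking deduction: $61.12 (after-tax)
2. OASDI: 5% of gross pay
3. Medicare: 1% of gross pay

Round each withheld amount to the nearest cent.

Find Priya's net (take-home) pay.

Medicare: $1321.71 × 0.01 = $13.22
OASDI: $1321.71 × 0.05 = $66.09
Parking deduction: $61.12
Total deductions = $13.22 + $66.09 + $61.12 = $140.43
Net pay = $1321.71 − $140.43 = $1181.28

$1181.28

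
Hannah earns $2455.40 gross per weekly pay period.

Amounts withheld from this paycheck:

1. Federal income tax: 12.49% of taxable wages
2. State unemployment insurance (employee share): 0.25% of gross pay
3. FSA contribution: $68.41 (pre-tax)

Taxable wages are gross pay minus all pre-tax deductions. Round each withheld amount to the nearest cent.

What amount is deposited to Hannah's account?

FSA contribution: $68.41
Taxable wages = $2455.40 − $68.41 = $2386.99
Federal income tax: $2386.99 × 0.1249 = $298.14
State unemployment insurance (employee share): $2455.40 × 0.0025 = $6.14
Total deductions = $68.41 + $298.14 + $6.14 = $372.69
Net pay = $2455.40 − $372.69 = $2082.71

$2082.71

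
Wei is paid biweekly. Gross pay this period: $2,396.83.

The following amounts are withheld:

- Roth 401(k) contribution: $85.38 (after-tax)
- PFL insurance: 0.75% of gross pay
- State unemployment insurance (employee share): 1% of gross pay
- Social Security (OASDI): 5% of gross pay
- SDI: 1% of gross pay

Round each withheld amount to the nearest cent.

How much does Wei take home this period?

$2,125.69

PFL insurance: $2,396.83 × 0.0075 = $17.98
State unemployment insurance (employee share): $2,396.83 × 0.01 = $23.97
Social Security (OASDI): $2,396.83 × 0.05 = $119.84
SDI: $2,396.83 × 0.01 = $23.97
Roth 401(k) contribution: $85.38
Total deductions = $17.98 + $23.97 + $119.84 + $23.97 + $85.38 = $271.14
Net pay = $2,396.83 − $271.14 = $2,125.69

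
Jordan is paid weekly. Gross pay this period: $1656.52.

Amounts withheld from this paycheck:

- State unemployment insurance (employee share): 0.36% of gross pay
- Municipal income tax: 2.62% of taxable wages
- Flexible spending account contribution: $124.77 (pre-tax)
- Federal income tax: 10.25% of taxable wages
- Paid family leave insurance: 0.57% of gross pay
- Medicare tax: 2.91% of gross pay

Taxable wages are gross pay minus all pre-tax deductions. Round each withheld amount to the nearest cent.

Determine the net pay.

$1271.02

Flexible spending account contribution: $124.77
Taxable wages = $1656.52 − $124.77 = $1531.75
Federal income tax: $1531.75 × 0.1025 = $157.00
Municipal income tax: $1531.75 × 0.0262 = $40.13
Medicare tax: $1656.52 × 0.0291 = $48.20
State unemployment insurance (employee share): $1656.52 × 0.0036 = $5.96
Paid family leave insurance: $1656.52 × 0.0057 = $9.44
Total deductions = $124.77 + $157.00 + $40.13 + $48.20 + $5.96 + $9.44 = $385.50
Net pay = $1656.52 − $385.50 = $1271.02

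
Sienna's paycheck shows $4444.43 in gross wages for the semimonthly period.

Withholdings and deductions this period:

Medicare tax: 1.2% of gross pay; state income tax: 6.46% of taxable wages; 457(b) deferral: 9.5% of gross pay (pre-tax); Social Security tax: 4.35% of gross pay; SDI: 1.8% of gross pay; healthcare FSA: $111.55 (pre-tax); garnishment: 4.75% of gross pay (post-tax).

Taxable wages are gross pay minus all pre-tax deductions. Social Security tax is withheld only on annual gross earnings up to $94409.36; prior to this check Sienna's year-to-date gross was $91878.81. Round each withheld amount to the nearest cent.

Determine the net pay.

457(b) deferral: $4444.43 × 0.095 = $422.22
Healthcare FSA: $111.55
Pre-tax total = $422.22 + $111.55 = $533.77
Taxable wages = $4444.43 − $533.77 = $3910.66
State income tax: $3910.66 × 0.0646 = $252.63
Medicare tax: $4444.43 × 0.012 = $53.33
SDI: $4444.43 × 0.018 = $80.00
Social Security tax: only $94409.36 − $91878.81 = $2530.55 of this check is subject → $2530.55 × 0.0435 = $110.08
Garnishment: $4444.43 × 0.0475 = $211.11
Total deductions = $422.22 + $111.55 + $252.63 + $53.33 + $80.00 + $110.08 + $211.11 = $1240.92
Net pay = $4444.43 − $1240.92 = $3203.51

$3203.51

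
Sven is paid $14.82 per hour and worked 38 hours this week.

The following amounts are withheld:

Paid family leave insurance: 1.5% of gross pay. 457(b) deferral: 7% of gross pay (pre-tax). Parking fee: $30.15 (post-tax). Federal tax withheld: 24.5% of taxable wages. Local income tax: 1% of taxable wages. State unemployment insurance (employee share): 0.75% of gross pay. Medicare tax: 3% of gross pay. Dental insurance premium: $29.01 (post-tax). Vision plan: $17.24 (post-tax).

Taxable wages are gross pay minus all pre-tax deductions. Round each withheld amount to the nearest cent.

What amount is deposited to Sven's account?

Gross pay: 38 × $14.82 = $563.16
457(b) deferral: $563.16 × 0.07 = $39.42
Taxable wages = $563.16 − $39.42 = $523.74
Federal tax withheld: $523.74 × 0.245 = $128.32
Local income tax: $523.74 × 0.01 = $5.24
State unemployment insurance (employee share): $563.16 × 0.0075 = $4.22
Medicare tax: $563.16 × 0.03 = $16.89
Paid family leave insurance: $563.16 × 0.015 = $8.45
Parking fee: $30.15
Vision plan: $17.24
Dental insurance premium: $29.01
Total deductions = $39.42 + $128.32 + $5.24 + $4.22 + $16.89 + $8.45 + $30.15 + $17.24 + $29.01 = $278.94
Net pay = $563.16 − $278.94 = $284.22

$284.22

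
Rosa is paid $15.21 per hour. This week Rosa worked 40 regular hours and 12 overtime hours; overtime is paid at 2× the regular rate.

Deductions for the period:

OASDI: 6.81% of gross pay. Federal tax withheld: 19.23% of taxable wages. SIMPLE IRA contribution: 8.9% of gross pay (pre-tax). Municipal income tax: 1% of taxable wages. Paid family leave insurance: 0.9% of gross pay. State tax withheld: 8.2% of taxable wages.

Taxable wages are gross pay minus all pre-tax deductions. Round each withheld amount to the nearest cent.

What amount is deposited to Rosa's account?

Regular pay: 40 × $15.21 = $608.40
Overtime pay: 12 × $15.21 × 2 = $365.04
Gross pay = $608.40 + $365.04 = $973.44
SIMPLE IRA contribution: $973.44 × 0.089 = $86.64
Taxable wages = $973.44 − $86.64 = $886.80
Federal tax withheld: $886.80 × 0.1923 = $170.53
Municipal income tax: $886.80 × 0.01 = $8.87
State tax withheld: $886.80 × 0.082 = $72.72
OASDI: $973.44 × 0.0681 = $66.29
Paid family leave insurance: $973.44 × 0.009 = $8.76
Total deductions = $86.64 + $170.53 + $8.87 + $72.72 + $66.29 + $8.76 = $413.81
Net pay = $973.44 − $413.81 = $559.63

$559.63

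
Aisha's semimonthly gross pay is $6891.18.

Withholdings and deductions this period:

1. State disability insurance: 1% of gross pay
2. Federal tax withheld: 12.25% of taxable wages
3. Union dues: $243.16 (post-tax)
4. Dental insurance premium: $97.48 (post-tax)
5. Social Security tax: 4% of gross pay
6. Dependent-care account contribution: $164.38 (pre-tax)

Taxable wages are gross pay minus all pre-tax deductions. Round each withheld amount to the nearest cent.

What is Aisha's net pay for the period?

$5217.57

Dependent-care account contribution: $164.38
Taxable wages = $6891.18 − $164.38 = $6726.80
Federal tax withheld: $6726.80 × 0.1225 = $824.03
Social Security tax: $6891.18 × 0.04 = $275.65
State disability insurance: $6891.18 × 0.01 = $68.91
Union dues: $243.16
Dental insurance premium: $97.48
Total deductions = $164.38 + $824.03 + $275.65 + $68.91 + $243.16 + $97.48 = $1673.61
Net pay = $6891.18 − $1673.61 = $5217.57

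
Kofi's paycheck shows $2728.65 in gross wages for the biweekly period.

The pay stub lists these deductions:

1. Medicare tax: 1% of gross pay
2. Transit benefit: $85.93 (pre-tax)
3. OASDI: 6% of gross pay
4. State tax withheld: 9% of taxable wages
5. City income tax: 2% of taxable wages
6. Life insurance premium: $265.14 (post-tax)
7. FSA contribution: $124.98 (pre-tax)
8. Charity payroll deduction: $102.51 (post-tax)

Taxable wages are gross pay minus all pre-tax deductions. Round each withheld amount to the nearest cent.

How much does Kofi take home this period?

Transit benefit: $85.93
FSA contribution: $124.98
Pre-tax total = $85.93 + $124.98 = $210.91
Taxable wages = $2728.65 − $210.91 = $2517.74
City income tax: $2517.74 × 0.02 = $50.35
State tax withheld: $2517.74 × 0.09 = $226.60
OASDI: $2728.65 × 0.06 = $163.72
Medicare tax: $2728.65 × 0.01 = $27.29
Life insurance premium: $265.14
Charity payroll deduction: $102.51
Total deductions = $85.93 + $124.98 + $50.35 + $226.60 + $163.72 + $27.29 + $265.14 + $102.51 = $1046.52
Net pay = $2728.65 − $1046.52 = $1682.13

$1682.13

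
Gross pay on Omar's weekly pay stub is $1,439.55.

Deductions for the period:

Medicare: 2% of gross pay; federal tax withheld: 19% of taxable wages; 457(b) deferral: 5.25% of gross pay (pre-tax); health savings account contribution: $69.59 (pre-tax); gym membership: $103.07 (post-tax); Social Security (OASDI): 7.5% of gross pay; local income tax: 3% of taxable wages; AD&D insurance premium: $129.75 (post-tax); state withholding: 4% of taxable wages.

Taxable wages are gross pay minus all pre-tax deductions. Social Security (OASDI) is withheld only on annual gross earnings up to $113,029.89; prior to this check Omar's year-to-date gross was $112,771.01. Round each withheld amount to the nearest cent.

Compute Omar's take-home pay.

$676.81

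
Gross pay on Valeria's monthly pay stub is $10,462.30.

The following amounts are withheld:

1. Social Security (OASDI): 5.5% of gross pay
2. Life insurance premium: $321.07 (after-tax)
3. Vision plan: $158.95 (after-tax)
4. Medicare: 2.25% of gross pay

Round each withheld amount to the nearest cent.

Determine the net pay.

$9,171.45

Social Security (OASDI): $10,462.30 × 0.055 = $575.43
Medicare: $10,462.30 × 0.0225 = $235.40
Life insurance premium: $321.07
Vision plan: $158.95
Total deductions = $575.43 + $235.40 + $321.07 + $158.95 = $1,290.85
Net pay = $10,462.30 − $1,290.85 = $9,171.45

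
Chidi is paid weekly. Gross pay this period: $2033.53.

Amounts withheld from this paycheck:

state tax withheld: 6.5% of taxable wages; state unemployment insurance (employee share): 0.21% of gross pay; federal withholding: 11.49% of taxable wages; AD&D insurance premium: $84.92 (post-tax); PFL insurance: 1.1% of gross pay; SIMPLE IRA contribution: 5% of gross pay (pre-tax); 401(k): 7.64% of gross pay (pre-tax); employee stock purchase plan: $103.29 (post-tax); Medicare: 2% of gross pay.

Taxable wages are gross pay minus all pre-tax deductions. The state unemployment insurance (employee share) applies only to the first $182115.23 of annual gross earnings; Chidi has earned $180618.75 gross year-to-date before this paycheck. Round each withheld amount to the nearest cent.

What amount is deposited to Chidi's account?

SIMPLE IRA contribution: $2033.53 × 0.05 = $101.68
401(k): $2033.53 × 0.0764 = $155.36
Pre-tax total = $101.68 + $155.36 = $257.04
Taxable wages = $2033.53 − $257.04 = $1776.49
Federal withholding: $1776.49 × 0.1149 = $204.12
State tax withheld: $1776.49 × 0.065 = $115.47
Medicare: $2033.53 × 0.02 = $40.67
PFL insurance: $2033.53 × 0.011 = $22.37
State unemployment insurance (employee share): only $182115.23 − $180618.75 = $1496.48 of this check is subject → $1496.48 × 0.0021 = $3.14
AD&D insurance premium: $84.92
Employee stock purchase plan: $103.29
Total deductions = $101.68 + $155.36 + $204.12 + $115.47 + $40.67 + $22.37 + $3.14 + $84.92 + $103.29 = $831.02
Net pay = $2033.53 − $831.02 = $1202.51

$1202.51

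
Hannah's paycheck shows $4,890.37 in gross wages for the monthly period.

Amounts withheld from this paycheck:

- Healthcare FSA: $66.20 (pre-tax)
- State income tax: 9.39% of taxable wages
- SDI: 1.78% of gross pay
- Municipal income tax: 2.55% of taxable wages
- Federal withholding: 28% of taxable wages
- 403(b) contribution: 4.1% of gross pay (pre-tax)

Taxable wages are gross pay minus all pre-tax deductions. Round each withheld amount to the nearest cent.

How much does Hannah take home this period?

Healthcare FSA: $66.20
403(b) contribution: $4,890.37 × 0.041 = $200.51
Pre-tax total = $66.20 + $200.51 = $266.71
Taxable wages = $4,890.37 − $266.71 = $4,623.66
Federal withholding: $4,623.66 × 0.28 = $1,294.62
State income tax: $4,623.66 × 0.0939 = $434.16
Municipal income tax: $4,623.66 × 0.0255 = $117.90
SDI: $4,890.37 × 0.0178 = $87.05
Total deductions = $66.20 + $200.51 + $1,294.62 + $434.16 + $117.90 + $87.05 = $2,200.44
Net pay = $4,890.37 − $2,200.44 = $2,689.93

$2,689.93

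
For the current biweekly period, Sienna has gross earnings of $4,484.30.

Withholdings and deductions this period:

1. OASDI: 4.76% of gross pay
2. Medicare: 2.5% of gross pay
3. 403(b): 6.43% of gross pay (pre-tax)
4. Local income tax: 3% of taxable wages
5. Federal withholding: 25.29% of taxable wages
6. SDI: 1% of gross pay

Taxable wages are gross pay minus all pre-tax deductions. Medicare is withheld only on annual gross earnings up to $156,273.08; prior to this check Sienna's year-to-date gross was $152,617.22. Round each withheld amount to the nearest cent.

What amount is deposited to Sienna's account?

$2,659.23

403(b): $4,484.30 × 0.0643 = $288.34
Taxable wages = $4,484.30 − $288.34 = $4,195.96
Federal withholding: $4,195.96 × 0.2529 = $1,061.16
Local income tax: $4,195.96 × 0.03 = $125.88
Medicare: only $156,273.08 − $152,617.22 = $3,655.86 of this check is subject → $3,655.86 × 0.025 = $91.40
OASDI: $4,484.30 × 0.0476 = $213.45
SDI: $4,484.30 × 0.01 = $44.84
Total deductions = $288.34 + $1,061.16 + $125.88 + $91.40 + $213.45 + $44.84 = $1,825.07
Net pay = $4,484.30 − $1,825.07 = $2,659.23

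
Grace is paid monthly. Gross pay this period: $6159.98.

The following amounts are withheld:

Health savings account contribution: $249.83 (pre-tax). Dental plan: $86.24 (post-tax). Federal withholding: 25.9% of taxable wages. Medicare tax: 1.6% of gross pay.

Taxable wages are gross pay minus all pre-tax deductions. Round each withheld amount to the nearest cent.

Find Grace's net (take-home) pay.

$4194.62

Health savings account contribution: $249.83
Taxable wages = $6159.98 − $249.83 = $5910.15
Federal withholding: $5910.15 × 0.259 = $1530.73
Medicare tax: $6159.98 × 0.016 = $98.56
Dental plan: $86.24
Total deductions = $249.83 + $1530.73 + $98.56 + $86.24 = $1965.36
Net pay = $6159.98 − $1965.36 = $4194.62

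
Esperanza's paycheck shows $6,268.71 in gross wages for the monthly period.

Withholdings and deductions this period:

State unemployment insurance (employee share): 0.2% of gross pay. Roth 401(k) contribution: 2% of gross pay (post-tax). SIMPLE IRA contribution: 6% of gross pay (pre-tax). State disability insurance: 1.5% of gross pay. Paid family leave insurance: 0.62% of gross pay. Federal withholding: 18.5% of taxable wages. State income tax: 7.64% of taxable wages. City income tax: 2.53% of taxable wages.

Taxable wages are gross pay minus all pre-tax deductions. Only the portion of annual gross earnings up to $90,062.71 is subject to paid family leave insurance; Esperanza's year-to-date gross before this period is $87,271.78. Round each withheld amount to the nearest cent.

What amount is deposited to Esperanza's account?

SIMPLE IRA contribution: $6,268.71 × 0.06 = $376.12
Taxable wages = $6,268.71 − $376.12 = $5,892.59
Federal withholding: $5,892.59 × 0.185 = $1,090.13
City income tax: $5,892.59 × 0.0253 = $149.08
State income tax: $5,892.59 × 0.0764 = $450.19
State unemployment insurance (employee share): $6,268.71 × 0.002 = $12.54
Paid family leave insurance: only $90,062.71 − $87,271.78 = $2,790.93 of this check is subject → $2,790.93 × 0.0062 = $17.30
State disability insurance: $6,268.71 × 0.015 = $94.03
Roth 401(k) contribution: $6,268.71 × 0.02 = $125.37
Total deductions = $376.12 + $1,090.13 + $149.08 + $450.19 + $12.54 + $17.30 + $94.03 + $125.37 = $2,314.76
Net pay = $6,268.71 − $2,314.76 = $3,953.95

$3,953.95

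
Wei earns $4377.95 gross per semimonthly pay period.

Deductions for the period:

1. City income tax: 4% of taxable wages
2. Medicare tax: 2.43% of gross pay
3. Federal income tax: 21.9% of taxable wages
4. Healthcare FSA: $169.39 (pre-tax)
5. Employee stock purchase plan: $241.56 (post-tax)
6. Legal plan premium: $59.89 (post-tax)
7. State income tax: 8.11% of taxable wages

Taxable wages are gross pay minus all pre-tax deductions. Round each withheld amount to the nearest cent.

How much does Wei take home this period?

Healthcare FSA: $169.39
Taxable wages = $4377.95 − $169.39 = $4208.56
Federal income tax: $4208.56 × 0.219 = $921.67
State income tax: $4208.56 × 0.0811 = $341.31
City income tax: $4208.56 × 0.04 = $168.34
Medicare tax: $4377.95 × 0.0243 = $106.38
Employee stock purchase plan: $241.56
Legal plan premium: $59.89
Total deductions = $169.39 + $921.67 + $341.31 + $168.34 + $106.38 + $241.56 + $59.89 = $2008.54
Net pay = $4377.95 − $2008.54 = $2369.41

$2369.41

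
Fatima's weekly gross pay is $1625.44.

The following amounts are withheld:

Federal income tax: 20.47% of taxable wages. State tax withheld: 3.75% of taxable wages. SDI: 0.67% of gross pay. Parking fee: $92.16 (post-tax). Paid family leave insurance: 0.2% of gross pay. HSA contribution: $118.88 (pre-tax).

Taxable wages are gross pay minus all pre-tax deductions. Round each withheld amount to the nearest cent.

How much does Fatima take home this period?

HSA contribution: $118.88
Taxable wages = $1625.44 − $118.88 = $1506.56
State tax withheld: $1506.56 × 0.0375 = $56.50
Federal income tax: $1506.56 × 0.2047 = $308.39
Paid family leave insurance: $1625.44 × 0.002 = $3.25
SDI: $1625.44 × 0.0067 = $10.89
Parking fee: $92.16
Total deductions = $118.88 + $56.50 + $308.39 + $3.25 + $10.89 + $92.16 = $590.07
Net pay = $1625.44 − $590.07 = $1035.37

$1035.37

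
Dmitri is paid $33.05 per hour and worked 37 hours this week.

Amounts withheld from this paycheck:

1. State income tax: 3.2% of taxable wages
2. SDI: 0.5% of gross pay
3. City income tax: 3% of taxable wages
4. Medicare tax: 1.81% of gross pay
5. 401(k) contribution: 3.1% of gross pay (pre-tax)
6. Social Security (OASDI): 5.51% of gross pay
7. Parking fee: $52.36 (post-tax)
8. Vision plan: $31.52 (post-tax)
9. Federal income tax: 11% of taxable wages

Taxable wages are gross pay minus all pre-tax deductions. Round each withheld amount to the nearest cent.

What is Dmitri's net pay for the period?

$801.63

Gross pay: 37 × $33.05 = $1222.85
401(k) contribution: $1222.85 × 0.031 = $37.91
Taxable wages = $1222.85 − $37.91 = $1184.94
State income tax: $1184.94 × 0.032 = $37.92
Federal income tax: $1184.94 × 0.11 = $130.34
City income tax: $1184.94 × 0.03 = $35.55
Medicare tax: $1222.85 × 0.0181 = $22.13
Social Security (OASDI): $1222.85 × 0.0551 = $67.38
SDI: $1222.85 × 0.005 = $6.11
Vision plan: $31.52
Parking fee: $52.36
Total deductions = $37.91 + $37.92 + $130.34 + $35.55 + $22.13 + $67.38 + $6.11 + $31.52 + $52.36 = $421.22
Net pay = $1222.85 − $421.22 = $801.63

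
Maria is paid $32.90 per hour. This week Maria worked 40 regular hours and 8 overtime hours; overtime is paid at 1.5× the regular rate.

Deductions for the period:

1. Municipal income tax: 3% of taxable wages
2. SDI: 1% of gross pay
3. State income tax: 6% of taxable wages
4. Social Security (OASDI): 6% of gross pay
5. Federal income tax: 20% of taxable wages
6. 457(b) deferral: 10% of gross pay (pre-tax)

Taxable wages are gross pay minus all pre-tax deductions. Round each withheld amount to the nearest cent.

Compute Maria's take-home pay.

Regular pay: 40 × $32.90 = $1316.00
Overtime pay: 8 × $32.90 × 1.5 = $394.80
Gross pay = $1316.00 + $394.80 = $1710.80
457(b) deferral: $1710.80 × 0.1 = $171.08
Taxable wages = $1710.80 − $171.08 = $1539.72
Federal income tax: $1539.72 × 0.2 = $307.94
State income tax: $1539.72 × 0.06 = $92.38
Municipal income tax: $1539.72 × 0.03 = $46.19
Social Security (OASDI): $1710.80 × 0.06 = $102.65
SDI: $1710.80 × 0.01 = $17.11
Total deductions = $171.08 + $307.94 + $92.38 + $46.19 + $102.65 + $17.11 = $737.35
Net pay = $1710.80 − $737.35 = $973.45

$973.45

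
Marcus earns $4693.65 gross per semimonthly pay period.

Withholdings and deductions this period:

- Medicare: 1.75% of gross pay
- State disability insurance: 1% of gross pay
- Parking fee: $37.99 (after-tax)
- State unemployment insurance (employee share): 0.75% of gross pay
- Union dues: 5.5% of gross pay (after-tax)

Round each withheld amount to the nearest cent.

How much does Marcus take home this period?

$4233.23

Medicare: $4693.65 × 0.0175 = $82.14
State disability insurance: $4693.65 × 0.01 = $46.94
State unemployment insurance (employee share): $4693.65 × 0.0075 = $35.20
Parking fee: $37.99
Union dues: $4693.65 × 0.055 = $258.15
Total deductions = $82.14 + $46.94 + $35.20 + $37.99 + $258.15 = $460.42
Net pay = $4693.65 − $460.42 = $4233.23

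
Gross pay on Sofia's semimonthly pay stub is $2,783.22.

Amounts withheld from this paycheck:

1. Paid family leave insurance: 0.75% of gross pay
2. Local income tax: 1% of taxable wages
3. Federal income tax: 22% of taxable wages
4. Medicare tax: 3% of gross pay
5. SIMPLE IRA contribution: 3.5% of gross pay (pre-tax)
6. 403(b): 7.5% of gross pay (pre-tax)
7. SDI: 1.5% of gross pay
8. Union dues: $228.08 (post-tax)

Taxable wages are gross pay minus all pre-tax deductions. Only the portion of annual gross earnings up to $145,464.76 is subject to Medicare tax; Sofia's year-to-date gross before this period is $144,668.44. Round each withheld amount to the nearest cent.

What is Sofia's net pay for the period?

403(b): $2,783.22 × 0.075 = $208.74
SIMPLE IRA contribution: $2,783.22 × 0.035 = $97.41
Pre-tax total = $208.74 + $97.41 = $306.15
Taxable wages = $2,783.22 − $306.15 = $2,477.07
Local income tax: $2,477.07 × 0.01 = $24.77
Federal income tax: $2,477.07 × 0.22 = $544.96
Paid family leave insurance: $2,783.22 × 0.0075 = $20.87
Medicare tax: only $145,464.76 − $144,668.44 = $796.32 of this check is subject → $796.32 × 0.03 = $23.89
SDI: $2,783.22 × 0.015 = $41.75
Union dues: $228.08
Total deductions = $208.74 + $97.41 + $24.77 + $544.96 + $20.87 + $23.89 + $41.75 + $228.08 = $1,190.47
Net pay = $2,783.22 − $1,190.47 = $1,592.75

$1,592.75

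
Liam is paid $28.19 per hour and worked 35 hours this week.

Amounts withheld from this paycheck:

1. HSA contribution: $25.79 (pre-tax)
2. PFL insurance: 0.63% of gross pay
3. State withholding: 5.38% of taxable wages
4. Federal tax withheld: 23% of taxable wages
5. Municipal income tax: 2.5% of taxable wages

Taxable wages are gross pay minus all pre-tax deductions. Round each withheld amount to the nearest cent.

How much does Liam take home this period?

$657.93

Gross pay: 35 × $28.19 = $986.65
HSA contribution: $25.79
Taxable wages = $986.65 − $25.79 = $960.86
Federal tax withheld: $960.86 × 0.23 = $221.00
State withholding: $960.86 × 0.0538 = $51.69
Municipal income tax: $960.86 × 0.025 = $24.02
PFL insurance: $986.65 × 0.0063 = $6.22
Total deductions = $25.79 + $221.00 + $51.69 + $24.02 + $6.22 = $328.72
Net pay = $986.65 − $328.72 = $657.93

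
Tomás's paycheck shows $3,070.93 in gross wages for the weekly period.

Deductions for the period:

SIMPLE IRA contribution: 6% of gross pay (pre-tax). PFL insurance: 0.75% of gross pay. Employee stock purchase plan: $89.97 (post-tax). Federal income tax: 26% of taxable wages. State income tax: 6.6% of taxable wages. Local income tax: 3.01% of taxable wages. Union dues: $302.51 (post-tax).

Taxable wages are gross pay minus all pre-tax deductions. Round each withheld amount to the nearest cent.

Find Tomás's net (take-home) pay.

$1,443.22

SIMPLE IRA contribution: $3,070.93 × 0.06 = $184.26
Taxable wages = $3,070.93 − $184.26 = $2,886.67
Local income tax: $2,886.67 × 0.0301 = $86.89
Federal income tax: $2,886.67 × 0.26 = $750.53
State income tax: $2,886.67 × 0.066 = $190.52
PFL insurance: $3,070.93 × 0.0075 = $23.03
Employee stock purchase plan: $89.97
Union dues: $302.51
Total deductions = $184.26 + $86.89 + $750.53 + $190.52 + $23.03 + $89.97 + $302.51 = $1,627.71
Net pay = $3,070.93 − $1,627.71 = $1,443.22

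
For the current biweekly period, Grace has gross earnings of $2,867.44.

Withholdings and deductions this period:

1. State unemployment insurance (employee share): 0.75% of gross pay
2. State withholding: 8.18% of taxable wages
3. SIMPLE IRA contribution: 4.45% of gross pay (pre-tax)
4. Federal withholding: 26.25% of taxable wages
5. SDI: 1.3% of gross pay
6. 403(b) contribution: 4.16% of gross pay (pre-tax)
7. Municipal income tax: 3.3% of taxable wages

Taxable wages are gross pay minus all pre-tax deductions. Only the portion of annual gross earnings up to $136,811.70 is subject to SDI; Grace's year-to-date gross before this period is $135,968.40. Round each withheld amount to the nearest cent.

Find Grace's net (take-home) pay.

$1,599.35

SIMPLE IRA contribution: $2,867.44 × 0.0445 = $127.60
403(b) contribution: $2,867.44 × 0.0416 = $119.29
Pre-tax total = $127.60 + $119.29 = $246.89
Taxable wages = $2,867.44 − $246.89 = $2,620.55
Federal withholding: $2,620.55 × 0.2625 = $687.89
State withholding: $2,620.55 × 0.0818 = $214.36
Municipal income tax: $2,620.55 × 0.033 = $86.48
State unemployment insurance (employee share): $2,867.44 × 0.0075 = $21.51
SDI: only $136,811.70 − $135,968.40 = $843.30 of this check is subject → $843.30 × 0.013 = $10.96
Total deductions = $127.60 + $119.29 + $687.89 + $214.36 + $86.48 + $21.51 + $10.96 = $1,268.09
Net pay = $2,867.44 − $1,268.09 = $1,599.35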